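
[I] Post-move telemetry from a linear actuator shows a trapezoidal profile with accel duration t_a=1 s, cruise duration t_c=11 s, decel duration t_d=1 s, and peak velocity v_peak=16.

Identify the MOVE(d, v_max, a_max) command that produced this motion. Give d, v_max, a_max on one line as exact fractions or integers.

a_max = 16/1 = 16
d_a = ½·16·1 = 8; d_c = 16·11 = 176
d = 2·8 + 176 = 192
t_c = 11 > 0 ⇒ limit active, v_max = 16

d=192 v_max=16 a_max=16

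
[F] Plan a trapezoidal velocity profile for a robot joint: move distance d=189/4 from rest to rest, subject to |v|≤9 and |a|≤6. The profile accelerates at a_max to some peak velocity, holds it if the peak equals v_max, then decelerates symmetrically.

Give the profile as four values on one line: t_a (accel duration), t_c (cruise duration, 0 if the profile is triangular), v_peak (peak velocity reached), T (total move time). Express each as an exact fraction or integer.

t_a=3/2 t_c=15/4 v_peak=9 T=27/4

vₘ²/aₘ = 9²/6 = 27/2
189/4 ≥ 27/2 → trapezoidal
t_a = 9/6 = 3/2; v_peak = 9
d_cruise = 189/4 − 27/2 = 135/4; t_c = (135/4)/9 = 15/4
T = 2·3/2 + 15/4 = 27/4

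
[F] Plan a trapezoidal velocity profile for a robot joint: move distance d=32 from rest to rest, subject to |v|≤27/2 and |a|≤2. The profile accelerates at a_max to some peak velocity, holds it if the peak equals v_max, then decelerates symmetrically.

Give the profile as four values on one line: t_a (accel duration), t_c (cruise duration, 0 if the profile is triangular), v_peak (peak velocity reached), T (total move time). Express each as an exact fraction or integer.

t_a=4 t_c=0 v_peak=8 T=8

v_max²/a_max = (27/2)²/2 = 729/8
32 < 729/8 → triangular
v_peak = √(32·2) = √64 = 8
t_a = 8/2 = 4; t_c = 0
T = 2·4 = 8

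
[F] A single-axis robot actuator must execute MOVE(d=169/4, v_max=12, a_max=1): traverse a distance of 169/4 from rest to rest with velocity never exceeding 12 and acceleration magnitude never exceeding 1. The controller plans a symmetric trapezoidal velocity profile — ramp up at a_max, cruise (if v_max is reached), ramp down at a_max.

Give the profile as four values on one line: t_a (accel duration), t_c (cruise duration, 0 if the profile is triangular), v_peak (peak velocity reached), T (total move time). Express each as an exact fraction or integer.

t_a=13/2 t_c=0 v_peak=13/2 T=13

vₘ²/aₘ = 12²/1 = 144
169/4 < 144 ⇒ no cruise
v_peak = √(169/4·1) = √(169/4) = 13/2
t_a = (13/2)/1 = 13/2; t_c = 0
T = 2·13/2 = 13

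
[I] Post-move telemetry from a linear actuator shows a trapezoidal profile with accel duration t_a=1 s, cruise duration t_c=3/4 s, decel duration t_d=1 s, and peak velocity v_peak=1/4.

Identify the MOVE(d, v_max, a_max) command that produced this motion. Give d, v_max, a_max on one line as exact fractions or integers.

d=7/16 v_max=1/4 a_max=1/4

a_max = (1/4)/1 = 1/4
d_a = ½·1/4·1 = 1/8; d_c = 1/4·3/4 = 3/16
d = 2·1/8 + 3/16 = 7/16
t_c = 3/4 > 0 → v_max = v_peak = 1/4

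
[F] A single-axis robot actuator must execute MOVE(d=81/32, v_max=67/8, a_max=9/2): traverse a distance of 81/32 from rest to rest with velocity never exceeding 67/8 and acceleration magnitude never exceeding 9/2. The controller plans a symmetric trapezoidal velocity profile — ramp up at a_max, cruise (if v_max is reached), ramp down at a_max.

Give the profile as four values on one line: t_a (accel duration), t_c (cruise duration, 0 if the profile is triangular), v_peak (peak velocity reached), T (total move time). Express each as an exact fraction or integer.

vₘ²/aₘ = (67/8)²/(9/2) = 4489/288
81/32 < 4489/288 so t_c = 0
v_peak = √(81/32·9/2) = √(729/64) = 27/8
t_a = (27/8)/(9/2) = 3/4; t_c = 0
T = 2·3/4 = 3/2

t_a=3/4 t_c=0 v_peak=27/8 T=3/2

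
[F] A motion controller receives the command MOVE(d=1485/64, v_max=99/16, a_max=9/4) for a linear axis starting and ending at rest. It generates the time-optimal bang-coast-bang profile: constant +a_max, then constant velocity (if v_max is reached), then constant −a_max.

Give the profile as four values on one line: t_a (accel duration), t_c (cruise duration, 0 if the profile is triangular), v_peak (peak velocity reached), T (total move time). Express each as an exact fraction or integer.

v_max²/a_max = (99/16)²/(9/4) = 1089/64
1485/64 ≥ 1089/64 so v_max reached
t_a = (99/16)/(9/4) = 11/4; v_peak = 99/16
d_cruise = 1485/64 − 1089/64 = 99/16; t_c = (99/16)/(99/16) = 1
T = 2·11/4 + 1 = 13/2

t_a=11/4 t_c=1 v_peak=99/16 T=13/2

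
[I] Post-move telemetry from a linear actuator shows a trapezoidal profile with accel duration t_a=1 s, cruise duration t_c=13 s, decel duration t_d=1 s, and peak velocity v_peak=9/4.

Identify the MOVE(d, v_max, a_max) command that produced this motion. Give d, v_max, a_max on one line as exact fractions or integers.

a_max = (9/4)/1 = 9/4
d_a = ½·9/4·1 = 9/8; d_c = 9/4·13 = 117/4
d = 2·9/8 + 117/4 = 63/2
t_c = 13 > 0 ⇒ limit active, v_max = 9/4

d=63/2 v_max=9/4 a_max=9/4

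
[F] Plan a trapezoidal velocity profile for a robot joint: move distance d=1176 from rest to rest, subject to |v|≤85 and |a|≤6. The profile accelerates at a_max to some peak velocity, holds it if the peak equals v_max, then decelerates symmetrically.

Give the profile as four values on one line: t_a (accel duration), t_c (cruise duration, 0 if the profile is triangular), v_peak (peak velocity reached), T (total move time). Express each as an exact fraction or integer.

t_a=14 t_c=0 v_peak=84 T=28

v_max²/a_max = 85²/6 = 7225/6
1176 < 7225/6 so t_c = 0
v_peak = √(1176·6) = √7056 = 84
t_a = 84/6 = 14; t_c = 0
T = 2·14 = 28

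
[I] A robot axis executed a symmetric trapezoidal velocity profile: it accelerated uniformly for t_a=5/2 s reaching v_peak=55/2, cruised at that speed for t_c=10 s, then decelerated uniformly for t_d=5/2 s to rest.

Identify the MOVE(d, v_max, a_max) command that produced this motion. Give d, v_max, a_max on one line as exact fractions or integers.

d=1375/4 v_max=55/2 a_max=11

a_max = (55/2)/(5/2) = 11
d_a = ½·55/2·5/2 = 275/8; d_c = 55/2·10 = 275
d = 2·275/8 + 275 = 1375/4
t_c = 10 > 0 ⇒ limit active, v_max = 55/2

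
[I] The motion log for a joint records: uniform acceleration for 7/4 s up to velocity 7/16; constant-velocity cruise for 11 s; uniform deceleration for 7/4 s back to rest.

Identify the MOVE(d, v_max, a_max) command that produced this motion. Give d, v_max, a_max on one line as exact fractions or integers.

a_max = (7/16)/(7/4) = 1/4
d_a = ½·7/16·7/4 = 49/128; d_c = 7/16·11 = 77/16
d = 2·49/128 + 77/16 = 357/64
t_c = 11 > 0 so v_max = 7/16

d=357/64 v_max=7/16 a_max=1/4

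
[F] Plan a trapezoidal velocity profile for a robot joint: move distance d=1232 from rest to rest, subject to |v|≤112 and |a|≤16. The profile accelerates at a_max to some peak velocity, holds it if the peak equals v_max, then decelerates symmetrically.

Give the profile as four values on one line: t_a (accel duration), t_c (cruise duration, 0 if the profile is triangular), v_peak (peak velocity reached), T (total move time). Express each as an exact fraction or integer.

t_a=7 t_c=4 v_peak=112 T=18

v_max²/a_max = 112²/16 = 784
1232 ≥ 784 so v_max reached
t_a = 112/16 = 7; v_peak = 112
d_cruise = 1232 − 784 = 448; t_c = 448/112 = 4
T = 2·7 + 4 = 18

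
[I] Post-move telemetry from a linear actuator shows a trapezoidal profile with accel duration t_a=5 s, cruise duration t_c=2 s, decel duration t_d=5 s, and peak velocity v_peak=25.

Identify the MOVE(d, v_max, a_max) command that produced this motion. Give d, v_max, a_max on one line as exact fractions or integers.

d=175 v_max=25 a_max=5

a_max = 25/5 = 5
d_a = ½·25·5 = 125/2; d_c = 25·2 = 50
d = 2·125/2 + 50 = 175
t_c = 2 > 0 so v_max = 25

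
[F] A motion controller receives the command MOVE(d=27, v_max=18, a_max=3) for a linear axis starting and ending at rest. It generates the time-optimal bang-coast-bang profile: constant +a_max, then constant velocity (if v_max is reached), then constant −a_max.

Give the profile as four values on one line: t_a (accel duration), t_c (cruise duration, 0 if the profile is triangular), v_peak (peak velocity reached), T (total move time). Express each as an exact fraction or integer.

t_a=3 t_c=0 v_peak=9 T=6

vₘ²/aₘ = 18²/3 = 108
27 < 108 ⇒ no cruise
v_peak = √(27·3) = √81 = 9
t_a = 9/3 = 3; t_c = 0
T = 2·3 = 6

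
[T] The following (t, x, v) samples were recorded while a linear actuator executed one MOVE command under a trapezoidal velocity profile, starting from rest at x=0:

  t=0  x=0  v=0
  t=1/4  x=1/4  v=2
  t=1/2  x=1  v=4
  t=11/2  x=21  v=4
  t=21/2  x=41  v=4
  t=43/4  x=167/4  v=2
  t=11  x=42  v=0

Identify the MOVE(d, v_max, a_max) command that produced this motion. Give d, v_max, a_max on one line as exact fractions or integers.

d=42 v_max=4 a_max=8

final state: t=11, x=42, v=0 → d = 42
a_max = (2−0)/(1/4−0) = 8
max v = 4 over t∈[1/2,21/2] → v_max = 4
check: 4·(1/2+10) = 42 ✓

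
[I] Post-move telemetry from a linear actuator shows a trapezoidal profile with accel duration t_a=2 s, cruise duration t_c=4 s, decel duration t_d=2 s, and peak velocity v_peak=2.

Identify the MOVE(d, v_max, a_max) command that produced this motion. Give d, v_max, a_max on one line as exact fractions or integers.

d=12 v_max=2 a_max=1

a_max = 2/2 = 1
d_a = ½·2·2 = 2; d_c = 2·4 = 8
d = 2·2 + 8 = 12
t_c = 4 > 0 ⇒ limit active, v_max = 2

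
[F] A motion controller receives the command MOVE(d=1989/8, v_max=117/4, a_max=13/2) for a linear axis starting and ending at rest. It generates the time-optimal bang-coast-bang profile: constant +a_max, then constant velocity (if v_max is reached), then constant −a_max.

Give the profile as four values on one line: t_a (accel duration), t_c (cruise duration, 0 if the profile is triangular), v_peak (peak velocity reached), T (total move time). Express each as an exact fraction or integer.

t_a=9/2 t_c=4 v_peak=117/4 T=13

vₘ²/aₘ = (117/4)²/(13/2) = 1053/8
1989/8 ≥ 1053/8 so v_max reached
t_a = (117/4)/(13/2) = 9/2; v_peak = 117/4
d_cruise = 1989/8 − 1053/8 = 117; t_c = 117/(117/4) = 4
T = 2·9/2 + 4 = 13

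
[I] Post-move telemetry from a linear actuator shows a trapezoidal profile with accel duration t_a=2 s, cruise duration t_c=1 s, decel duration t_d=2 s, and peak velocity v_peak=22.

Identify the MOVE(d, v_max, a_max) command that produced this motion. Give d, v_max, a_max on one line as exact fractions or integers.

d=66 v_max=22 a_max=11

a_max = 22/2 = 11
d_a = ½·22·2 = 22; d_c = 22·1 = 22
d = 2·22 + 22 = 66
t_c = 1 > 0 → v_max = v_peak = 22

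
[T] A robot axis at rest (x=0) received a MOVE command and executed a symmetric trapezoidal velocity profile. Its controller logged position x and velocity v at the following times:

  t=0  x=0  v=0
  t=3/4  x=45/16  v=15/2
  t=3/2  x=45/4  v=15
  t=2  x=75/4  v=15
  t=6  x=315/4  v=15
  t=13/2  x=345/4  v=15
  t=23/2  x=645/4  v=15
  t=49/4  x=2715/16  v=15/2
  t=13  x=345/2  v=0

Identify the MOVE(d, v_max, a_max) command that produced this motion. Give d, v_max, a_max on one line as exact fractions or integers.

final state: t=13, x=345/2, v=0 → d = 345/2
a_max = (15/2−0)/(3/4−0) = 10
max v = 15 over t∈[3/2,23/2] → v_max = 15
check: 15·(3/2+10) = 345/2 ✓

d=345/2 v_max=15 a_max=10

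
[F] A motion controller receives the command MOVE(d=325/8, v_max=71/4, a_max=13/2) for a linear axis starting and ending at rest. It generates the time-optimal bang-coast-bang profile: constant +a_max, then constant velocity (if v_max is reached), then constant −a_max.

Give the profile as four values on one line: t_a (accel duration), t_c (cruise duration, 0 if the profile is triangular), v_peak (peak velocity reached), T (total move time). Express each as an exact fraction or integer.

v_max²/a_max = (71/4)²/(13/2) = 5041/104
325/8 < 5041/104 → triangular
v_peak = √(325/8·13/2) = √(4225/16) = 65/4
t_a = (65/4)/(13/2) = 5/2; t_c = 0
T = 2·5/2 = 5

t_a=5/2 t_c=0 v_peak=65/4 T=5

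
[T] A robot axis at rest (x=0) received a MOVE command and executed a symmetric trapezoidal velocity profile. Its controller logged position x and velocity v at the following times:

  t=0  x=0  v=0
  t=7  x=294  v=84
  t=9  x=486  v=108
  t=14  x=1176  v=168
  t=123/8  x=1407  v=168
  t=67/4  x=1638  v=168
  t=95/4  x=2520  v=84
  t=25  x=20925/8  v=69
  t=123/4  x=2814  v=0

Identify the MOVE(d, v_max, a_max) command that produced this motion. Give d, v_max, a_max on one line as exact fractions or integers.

d=2814 v_max=168 a_max=12

final state: t=123/4, x=2814, v=0 → d = 2814
a_max = (84−0)/(7−0) = 12
max v = 168 over t∈[14,67/4] → v_max = 168
check: 168·(14+11/4) = 2814 ✓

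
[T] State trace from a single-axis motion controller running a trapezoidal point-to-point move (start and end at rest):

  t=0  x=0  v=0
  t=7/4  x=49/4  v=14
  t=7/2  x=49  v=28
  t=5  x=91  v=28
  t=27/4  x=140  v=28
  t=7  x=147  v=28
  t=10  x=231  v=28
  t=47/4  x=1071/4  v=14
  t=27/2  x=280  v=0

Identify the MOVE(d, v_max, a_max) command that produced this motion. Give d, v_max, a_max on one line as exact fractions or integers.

final state: t=27/2, x=280, v=0 → d = 280
a_max = (14−0)/(7/4−0) = 8
max v = 28 over t∈[7/2,10] → v_max = 28
check: 28·(7/2+13/2) = 280 ✓

d=280 v_max=28 a_max=8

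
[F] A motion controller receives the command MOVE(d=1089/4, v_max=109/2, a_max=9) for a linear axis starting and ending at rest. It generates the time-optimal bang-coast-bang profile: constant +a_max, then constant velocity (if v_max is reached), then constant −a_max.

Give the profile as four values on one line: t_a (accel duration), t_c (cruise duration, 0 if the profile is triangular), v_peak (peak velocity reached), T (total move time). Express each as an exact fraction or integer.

(v_max)²/a_max = (109/2)²/9 = 11881/36
1089/4 < 11881/36 ⇒ no cruise
v_peak = √(1089/4·9) = √(9801/4) = 99/2
t_a = (99/2)/9 = 11/2; t_c = 0
T = 2·11/2 = 11

t_a=11/2 t_c=0 v_peak=99/2 T=11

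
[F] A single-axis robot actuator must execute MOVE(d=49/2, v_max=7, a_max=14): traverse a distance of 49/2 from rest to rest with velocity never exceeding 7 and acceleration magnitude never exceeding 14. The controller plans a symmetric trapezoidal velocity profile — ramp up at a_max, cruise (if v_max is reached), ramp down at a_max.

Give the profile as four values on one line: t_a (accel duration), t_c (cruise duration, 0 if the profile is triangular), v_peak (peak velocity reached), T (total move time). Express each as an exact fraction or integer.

t_a=1/2 t_c=3 v_peak=7 T=4

vₘ²/aₘ = 7²/14 = 7/2
49/2 ≥ 7/2 so v_max reached
t_a = 7/14 = 1/2; v_peak = 7
d_cruise = 49/2 − 7/2 = 21; t_c = 21/7 = 3
T = 2·1/2 + 3 = 4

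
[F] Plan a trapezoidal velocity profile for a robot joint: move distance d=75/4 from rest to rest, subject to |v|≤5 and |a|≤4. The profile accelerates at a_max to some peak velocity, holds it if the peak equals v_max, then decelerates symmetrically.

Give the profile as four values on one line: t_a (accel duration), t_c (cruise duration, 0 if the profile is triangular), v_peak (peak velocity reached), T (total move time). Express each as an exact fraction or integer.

t_a=5/4 t_c=5/2 v_peak=5 T=5

vₘ²/aₘ = 5²/4 = 25/4
75/4 ≥ 25/4 → trapezoidal
t_a = 5/4; v_peak = 5
d_cruise = 75/4 − 25/4 = 25/2; t_c = (25/2)/5 = 5/2
T = 2·5/4 + 5/2 = 5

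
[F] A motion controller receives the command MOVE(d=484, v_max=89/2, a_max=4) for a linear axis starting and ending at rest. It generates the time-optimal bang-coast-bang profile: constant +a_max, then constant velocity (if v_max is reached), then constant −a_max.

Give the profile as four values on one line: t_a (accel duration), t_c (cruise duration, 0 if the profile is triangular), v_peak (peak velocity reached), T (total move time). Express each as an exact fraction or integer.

t_a=11 t_c=0 v_peak=44 T=22

v_max²/a_max = (89/2)²/4 = 7921/16
484 < 7921/16 ⇒ no cruise
v_peak = √(484·4) = √1936 = 44
t_a = 44/4 = 11; t_c = 0
T = 2·11 = 22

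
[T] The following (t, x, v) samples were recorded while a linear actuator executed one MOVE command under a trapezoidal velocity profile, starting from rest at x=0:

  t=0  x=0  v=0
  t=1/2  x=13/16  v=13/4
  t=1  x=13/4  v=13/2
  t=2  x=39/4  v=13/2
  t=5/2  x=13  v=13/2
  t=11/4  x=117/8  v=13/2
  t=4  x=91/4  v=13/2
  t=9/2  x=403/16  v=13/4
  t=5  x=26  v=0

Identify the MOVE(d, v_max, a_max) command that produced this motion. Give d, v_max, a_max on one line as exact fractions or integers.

d=26 v_max=13/2 a_max=13/2

final state: t=5, x=26, v=0 → d = 26
a_max = (13/4−0)/(1/2−0) = 13/2
max v = 13/2 over t∈[1,4] → v_max = 13/2
check: 13/2·(1+3) = 26 ✓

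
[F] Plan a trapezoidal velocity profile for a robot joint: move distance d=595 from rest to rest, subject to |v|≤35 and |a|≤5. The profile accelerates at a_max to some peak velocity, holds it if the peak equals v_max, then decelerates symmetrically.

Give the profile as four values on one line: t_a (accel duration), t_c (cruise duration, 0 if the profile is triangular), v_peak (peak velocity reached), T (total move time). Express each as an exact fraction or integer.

v_max²/a_max = 35²/5 = 245
595 ≥ 245 so v_max reached
t_a = 35/5 = 7; v_peak = 35
d_cruise = 595 − 245 = 350; t_c = 350/35 = 10
T = 2·7 + 10 = 24

t_a=7 t_c=10 v_peak=35 T=24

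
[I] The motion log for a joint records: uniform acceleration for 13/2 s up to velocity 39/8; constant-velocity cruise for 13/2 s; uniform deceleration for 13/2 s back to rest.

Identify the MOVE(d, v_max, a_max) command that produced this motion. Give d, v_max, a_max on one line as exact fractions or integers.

a_max = (39/8)/(13/2) = 3/4
d_a = ½·39/8·13/2 = 507/32; d_c = 39/8·13/2 = 507/16
d = 2·507/32 + 507/16 = 507/8
t_c = 13/2 > 0 → v_max = v_peak = 39/8

d=507/8 v_max=39/8 a_max=3/4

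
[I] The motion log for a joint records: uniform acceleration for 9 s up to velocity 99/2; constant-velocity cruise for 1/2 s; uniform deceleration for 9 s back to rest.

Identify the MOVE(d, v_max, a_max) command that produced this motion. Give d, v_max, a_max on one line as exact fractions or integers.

d=1881/4 v_max=99/2 a_max=11/2

a_max = (99/2)/9 = 11/2
d_a = ½·99/2·9 = 891/4; d_c = 99/2·1/2 = 99/4
d = 2·891/4 + 99/4 = 1881/4
t_c = 1/2 > 0 → v_max = v_peak = 99/2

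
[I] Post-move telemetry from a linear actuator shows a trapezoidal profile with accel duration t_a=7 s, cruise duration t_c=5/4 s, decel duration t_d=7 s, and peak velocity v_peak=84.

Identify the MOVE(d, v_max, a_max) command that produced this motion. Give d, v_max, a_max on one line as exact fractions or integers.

d=693 v_max=84 a_max=12

a_max = 84/7 = 12
d_a = ½·84·7 = 294; d_c = 84·5/4 = 105
d = 2·294 + 105 = 693
t_c = 5/4 > 0 → v_max = v_peak = 84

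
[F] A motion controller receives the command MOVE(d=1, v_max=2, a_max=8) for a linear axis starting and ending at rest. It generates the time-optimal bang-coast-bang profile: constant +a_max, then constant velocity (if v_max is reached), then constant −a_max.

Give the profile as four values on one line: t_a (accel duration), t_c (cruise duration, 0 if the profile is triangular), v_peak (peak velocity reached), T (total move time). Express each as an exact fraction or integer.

vₘ²/aₘ = 2²/8 = 1/2
1 ≥ 1/2 → trapezoidal
t_a = 2/8 = 1/4; v_peak = 2
d_cruise = 1 − 1/2 = 1/2; t_c = (1/2)/2 = 1/4
T = 2·1/4 + 1/4 = 3/4

t_a=1/4 t_c=1/4 v_peak=2 T=3/4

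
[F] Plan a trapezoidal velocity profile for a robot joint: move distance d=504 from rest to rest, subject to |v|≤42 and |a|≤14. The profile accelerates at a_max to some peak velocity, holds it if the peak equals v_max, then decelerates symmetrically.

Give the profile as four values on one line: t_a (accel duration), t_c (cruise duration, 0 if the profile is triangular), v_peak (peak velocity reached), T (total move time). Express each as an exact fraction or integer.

t_a=3 t_c=9 v_peak=42 T=15

(v_max)²/a_max = 42²/14 = 126
504 ≥ 126 ⇒ cruise phase
t_a = 42/14 = 3; v_peak = 42
d_cruise = 504 − 126 = 378; t_c = 378/42 = 9
T = 2·3 + 9 = 15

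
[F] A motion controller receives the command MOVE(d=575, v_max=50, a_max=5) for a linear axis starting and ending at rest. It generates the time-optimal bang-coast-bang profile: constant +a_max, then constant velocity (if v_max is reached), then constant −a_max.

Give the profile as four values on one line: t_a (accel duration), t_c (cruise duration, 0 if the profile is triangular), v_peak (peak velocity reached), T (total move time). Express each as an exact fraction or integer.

t_a=10 t_c=3/2 v_peak=50 T=43/2

(v_max)²/a_max = 50²/5 = 500
575 ≥ 500 → trapezoidal
t_a = 50/5 = 10; v_peak = 50
d_cruise = 575 − 500 = 75; t_c = 75/50 = 3/2
T = 2·10 + 3/2 = 43/2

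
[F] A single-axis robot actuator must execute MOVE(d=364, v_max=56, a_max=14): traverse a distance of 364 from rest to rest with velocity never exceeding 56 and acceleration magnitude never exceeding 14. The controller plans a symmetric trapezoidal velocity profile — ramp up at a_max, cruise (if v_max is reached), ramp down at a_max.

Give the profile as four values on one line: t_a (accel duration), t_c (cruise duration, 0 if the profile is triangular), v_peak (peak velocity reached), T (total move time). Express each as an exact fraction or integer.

t_a=4 t_c=5/2 v_peak=56 T=21/2

vₘ²/aₘ = 56²/14 = 224
364 ≥ 224 → trapezoidal
t_a = 56/14 = 4; v_peak = 56
d_cruise = 364 − 224 = 140; t_c = 140/56 = 5/2
T = 2·4 + 5/2 = 21/2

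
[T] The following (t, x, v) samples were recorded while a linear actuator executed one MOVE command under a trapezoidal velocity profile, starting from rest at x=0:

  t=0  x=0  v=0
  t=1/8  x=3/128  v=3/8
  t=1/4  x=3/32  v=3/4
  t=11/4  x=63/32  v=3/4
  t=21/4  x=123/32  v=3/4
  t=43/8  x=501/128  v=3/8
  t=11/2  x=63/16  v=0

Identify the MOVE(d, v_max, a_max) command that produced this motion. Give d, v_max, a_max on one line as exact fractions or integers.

d=63/16 v_max=3/4 a_max=3

final state: t=11/2, x=63/16, v=0 → d = 63/16
a_max = (3/8−0)/(1/8−0) = 3
max v = 3/4 over t∈[1/4,21/4] → v_max = 3/4
check: 3/4·(1/4+5) = 63/16 ✓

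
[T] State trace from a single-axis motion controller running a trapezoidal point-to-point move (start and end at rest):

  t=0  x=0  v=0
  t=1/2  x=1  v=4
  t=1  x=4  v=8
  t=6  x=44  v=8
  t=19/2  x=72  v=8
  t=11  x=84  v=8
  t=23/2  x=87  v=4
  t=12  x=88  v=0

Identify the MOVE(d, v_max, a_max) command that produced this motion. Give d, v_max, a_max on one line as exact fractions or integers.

final state: t=12, x=88, v=0 → d = 88
a_max = (4−0)/(1/2−0) = 8
max v = 8 over t∈[1,11] → v_max = 8
check: 8·(1+10) = 88 ✓

d=88 v_max=8 a_max=8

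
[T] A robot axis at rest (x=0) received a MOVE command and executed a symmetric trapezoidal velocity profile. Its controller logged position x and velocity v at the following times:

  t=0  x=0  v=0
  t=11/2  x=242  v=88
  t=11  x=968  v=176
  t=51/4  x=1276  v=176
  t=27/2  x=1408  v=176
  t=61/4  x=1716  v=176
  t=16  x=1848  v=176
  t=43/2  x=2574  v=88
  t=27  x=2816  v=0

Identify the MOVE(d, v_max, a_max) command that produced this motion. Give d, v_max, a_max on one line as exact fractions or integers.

final state: t=27, x=2816, v=0 → d = 2816
a_max = (88−0)/(11/2−0) = 16
max v = 176 over t∈[11,16] → v_max = 176
check: 176·(11+5) = 2816 ✓

d=2816 v_max=176 a_max=16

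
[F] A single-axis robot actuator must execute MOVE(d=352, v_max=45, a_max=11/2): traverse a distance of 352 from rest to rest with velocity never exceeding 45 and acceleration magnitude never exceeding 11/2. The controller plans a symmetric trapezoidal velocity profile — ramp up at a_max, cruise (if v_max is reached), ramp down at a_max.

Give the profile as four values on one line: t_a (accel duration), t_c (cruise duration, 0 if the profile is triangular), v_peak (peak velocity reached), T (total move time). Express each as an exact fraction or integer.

t_a=8 t_c=0 v_peak=44 T=16

vₘ²/aₘ = 45²/(11/2) = 4050/11
352 < 4050/11 so t_c = 0
v_peak = √(352·11/2) = √1936 = 44
t_a = 44/(11/2) = 8; t_c = 0
T = 2·8 = 16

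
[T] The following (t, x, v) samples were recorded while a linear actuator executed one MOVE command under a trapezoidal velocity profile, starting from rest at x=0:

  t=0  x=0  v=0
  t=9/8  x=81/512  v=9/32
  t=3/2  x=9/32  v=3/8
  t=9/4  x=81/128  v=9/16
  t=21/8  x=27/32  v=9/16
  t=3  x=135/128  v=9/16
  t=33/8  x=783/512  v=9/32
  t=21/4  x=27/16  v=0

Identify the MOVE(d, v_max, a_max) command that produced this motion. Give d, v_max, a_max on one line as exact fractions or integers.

d=27/16 v_max=9/16 a_max=1/4

final state: t=21/4, x=27/16, v=0 → d = 27/16
a_max = (9/32−0)/(9/8−0) = 1/4
max v = 9/16 over t∈[9/4,3] → v_max = 9/16
check: 9/16·(9/4+3/4) = 27/16 ✓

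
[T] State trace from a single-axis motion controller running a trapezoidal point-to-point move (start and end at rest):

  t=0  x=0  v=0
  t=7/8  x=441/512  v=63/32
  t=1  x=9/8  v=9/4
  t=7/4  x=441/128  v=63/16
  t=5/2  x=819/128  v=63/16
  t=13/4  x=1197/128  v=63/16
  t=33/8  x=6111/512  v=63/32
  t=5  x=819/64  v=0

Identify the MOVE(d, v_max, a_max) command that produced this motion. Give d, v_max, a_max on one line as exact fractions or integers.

d=819/64 v_max=63/16 a_max=9/4

final state: t=5, x=819/64, v=0 → d = 819/64
a_max = (63/32−0)/(7/8−0) = 9/4
max v = 63/16 over t∈[7/4,13/4] → v_max = 63/16
check: 63/16·(7/4+3/2) = 819/64 ✓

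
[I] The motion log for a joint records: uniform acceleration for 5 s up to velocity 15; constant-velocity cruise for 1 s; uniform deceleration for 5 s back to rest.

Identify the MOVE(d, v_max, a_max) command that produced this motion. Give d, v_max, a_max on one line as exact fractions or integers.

a_max = 15/5 = 3
d_a = ½·15·5 = 75/2; d_c = 15·1 = 15
d = 2·75/2 + 15 = 90
t_c = 1 > 0 → v_max = v_peak = 15

d=90 v_max=15 a_max=3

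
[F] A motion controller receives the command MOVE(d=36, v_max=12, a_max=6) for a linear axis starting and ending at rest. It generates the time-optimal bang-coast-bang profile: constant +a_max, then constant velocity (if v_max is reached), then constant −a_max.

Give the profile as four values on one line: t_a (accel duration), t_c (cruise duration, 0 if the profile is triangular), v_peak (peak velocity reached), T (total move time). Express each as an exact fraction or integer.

t_a=2 t_c=1 v_peak=12 T=5

v_max²/a_max = 12²/6 = 24
36 ≥ 24 so v_max reached
t_a = 12/6 = 2; v_peak = 12
d_cruise = 36 − 24 = 12; t_c = 12/12 = 1
T = 2·2 + 1 = 5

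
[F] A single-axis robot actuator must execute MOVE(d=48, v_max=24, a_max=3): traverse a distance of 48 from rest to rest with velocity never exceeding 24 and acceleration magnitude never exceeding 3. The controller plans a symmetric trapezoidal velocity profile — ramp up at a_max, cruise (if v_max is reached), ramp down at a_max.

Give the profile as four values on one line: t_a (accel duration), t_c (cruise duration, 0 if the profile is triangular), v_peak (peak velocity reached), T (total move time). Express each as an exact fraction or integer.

vₘ²/aₘ = 24²/3 = 192
48 < 192 so t_c = 0
v_peak = √(48·3) = √144 = 12
t_a = 12/3 = 4; t_c = 0
T = 2·4 = 8

t_a=4 t_c=0 v_peak=12 T=8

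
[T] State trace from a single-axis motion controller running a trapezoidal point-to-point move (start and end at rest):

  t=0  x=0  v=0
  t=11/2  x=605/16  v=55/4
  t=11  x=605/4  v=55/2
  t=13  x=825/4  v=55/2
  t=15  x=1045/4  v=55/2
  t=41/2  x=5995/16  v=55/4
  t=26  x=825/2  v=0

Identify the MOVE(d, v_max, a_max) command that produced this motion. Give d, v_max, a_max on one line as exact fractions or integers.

d=825/2 v_max=55/2 a_max=5/2

final state: t=26, x=825/2, v=0 → d = 825/2
a_max = (55/4−0)/(11/2−0) = 5/2
max v = 55/2 over t∈[11,15] → v_max = 55/2
check: 55/2·(11+4) = 825/2 ✓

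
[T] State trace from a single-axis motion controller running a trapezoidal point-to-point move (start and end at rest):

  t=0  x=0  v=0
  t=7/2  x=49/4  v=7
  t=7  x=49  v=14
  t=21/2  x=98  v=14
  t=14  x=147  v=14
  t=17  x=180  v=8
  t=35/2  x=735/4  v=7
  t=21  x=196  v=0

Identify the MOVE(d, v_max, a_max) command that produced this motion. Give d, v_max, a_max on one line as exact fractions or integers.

d=196 v_max=14 a_max=2

final state: t=21, x=196, v=0 → d = 196
a_max = (7−0)/(7/2−0) = 2
max v = 14 over t∈[7,14] → v_max = 14
check: 14·(7+7) = 196 ✓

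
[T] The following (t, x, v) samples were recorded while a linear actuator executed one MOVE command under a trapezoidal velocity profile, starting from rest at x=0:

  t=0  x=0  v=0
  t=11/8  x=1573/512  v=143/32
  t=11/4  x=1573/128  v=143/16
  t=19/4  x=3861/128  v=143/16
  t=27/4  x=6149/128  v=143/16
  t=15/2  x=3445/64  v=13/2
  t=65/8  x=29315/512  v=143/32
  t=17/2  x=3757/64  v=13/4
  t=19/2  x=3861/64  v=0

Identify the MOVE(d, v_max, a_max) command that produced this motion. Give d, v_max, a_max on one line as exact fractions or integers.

d=3861/64 v_max=143/16 a_max=13/4

final state: t=19/2, x=3861/64, v=0 → d = 3861/64
a_max = (143/32−0)/(11/8−0) = 13/4
max v = 143/16 over t∈[11/4,27/4] → v_max = 143/16
check: 143/16·(11/4+4) = 3861/64 ✓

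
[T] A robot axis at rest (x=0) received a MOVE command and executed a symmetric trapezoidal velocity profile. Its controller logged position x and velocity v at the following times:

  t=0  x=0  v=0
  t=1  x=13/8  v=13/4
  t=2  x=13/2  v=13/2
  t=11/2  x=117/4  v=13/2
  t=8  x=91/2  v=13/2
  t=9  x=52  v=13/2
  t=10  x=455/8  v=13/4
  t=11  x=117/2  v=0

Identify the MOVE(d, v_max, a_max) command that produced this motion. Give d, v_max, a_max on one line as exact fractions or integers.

final state: t=11, x=117/2, v=0 → d = 117/2
a_max = (13/4−0)/(1−0) = 13/4
max v = 13/2 over t∈[2,9] → v_max = 13/2
check: 13/2·(2+7) = 117/2 ✓

d=117/2 v_max=13/2 a_max=13/4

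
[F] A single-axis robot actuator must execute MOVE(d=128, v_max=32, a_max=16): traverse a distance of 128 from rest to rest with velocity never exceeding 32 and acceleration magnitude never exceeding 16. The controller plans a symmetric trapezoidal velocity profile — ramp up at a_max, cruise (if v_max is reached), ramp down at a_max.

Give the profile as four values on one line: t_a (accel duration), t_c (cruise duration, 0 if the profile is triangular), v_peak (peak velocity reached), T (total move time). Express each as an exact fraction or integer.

t_a=2 t_c=2 v_peak=32 T=6

(v_max)²/a_max = 32²/16 = 64
128 ≥ 64 ⇒ cruise phase
t_a = 32/16 = 2; v_peak = 32
d_cruise = 128 − 64 = 64; t_c = 64/32 = 2
T = 2·2 + 2 = 6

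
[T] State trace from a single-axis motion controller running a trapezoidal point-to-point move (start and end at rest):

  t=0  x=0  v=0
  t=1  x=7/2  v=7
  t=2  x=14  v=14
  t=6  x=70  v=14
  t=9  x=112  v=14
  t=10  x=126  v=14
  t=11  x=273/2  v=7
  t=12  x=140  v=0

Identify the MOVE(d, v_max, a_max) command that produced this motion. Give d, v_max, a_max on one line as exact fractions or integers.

final state: t=12, x=140, v=0 → d = 140
a_max = (7−0)/(1−0) = 7
max v = 14 over t∈[2,10] → v_max = 14
check: 14·(2+8) = 140 ✓

d=140 v_max=14 a_max=7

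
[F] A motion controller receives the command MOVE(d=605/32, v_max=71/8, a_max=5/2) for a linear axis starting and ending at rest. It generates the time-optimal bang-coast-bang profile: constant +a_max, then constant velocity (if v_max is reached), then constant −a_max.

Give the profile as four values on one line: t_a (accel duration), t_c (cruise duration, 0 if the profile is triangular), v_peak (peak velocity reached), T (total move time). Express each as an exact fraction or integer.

v_max²/a_max = (71/8)²/(5/2) = 5041/160
605/32 < 5041/160 so t_c = 0
v_peak = √(605/32·5/2) = √(3025/64) = 55/8
t_a = (55/8)/(5/2) = 11/4; t_c = 0
T = 2·11/4 = 11/2

t_a=11/4 t_c=0 v_peak=55/8 T=11/2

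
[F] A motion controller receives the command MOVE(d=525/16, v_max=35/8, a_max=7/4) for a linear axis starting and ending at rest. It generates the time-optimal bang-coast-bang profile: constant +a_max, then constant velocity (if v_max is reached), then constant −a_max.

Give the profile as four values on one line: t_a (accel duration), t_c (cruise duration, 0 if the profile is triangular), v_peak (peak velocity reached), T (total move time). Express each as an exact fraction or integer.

t_a=5/2 t_c=5 v_peak=35/8 T=10

v_max²/a_max = (35/8)²/(7/4) = 175/16
525/16 ≥ 175/16 → trapezoidal
t_a = (35/8)/(7/4) = 5/2; v_peak = 35/8
d_cruise = 525/16 − 175/16 = 175/8; t_c = (175/8)/(35/8) = 5
T = 2·5/2 + 5 = 10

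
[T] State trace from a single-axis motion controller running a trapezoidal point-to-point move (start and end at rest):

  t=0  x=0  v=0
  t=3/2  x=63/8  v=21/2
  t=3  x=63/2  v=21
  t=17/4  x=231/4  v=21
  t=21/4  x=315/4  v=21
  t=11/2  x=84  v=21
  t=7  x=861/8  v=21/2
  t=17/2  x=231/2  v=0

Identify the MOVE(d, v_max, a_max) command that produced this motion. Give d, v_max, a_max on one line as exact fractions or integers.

d=231/2 v_max=21 a_max=7

final state: t=17/2, x=231/2, v=0 → d = 231/2
a_max = (21/2−0)/(3/2−0) = 7
max v = 21 over t∈[3,11/2] → v_max = 21
check: 21·(3+5/2) = 231/2 ✓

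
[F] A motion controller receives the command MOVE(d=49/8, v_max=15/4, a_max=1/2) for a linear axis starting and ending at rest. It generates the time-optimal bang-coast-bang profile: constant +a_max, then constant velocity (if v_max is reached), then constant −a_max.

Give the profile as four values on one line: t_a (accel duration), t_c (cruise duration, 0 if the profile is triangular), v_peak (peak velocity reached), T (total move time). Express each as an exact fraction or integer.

t_a=7/2 t_c=0 v_peak=7/4 T=7

vₘ²/aₘ = (15/4)²/(1/2) = 225/8
49/8 < 225/8 ⇒ no cruise
v_peak = √(49/8·1/2) = √(49/16) = 7/4
t_a = (7/4)/(1/2) = 7/2; t_c = 0
T = 2·7/2 = 7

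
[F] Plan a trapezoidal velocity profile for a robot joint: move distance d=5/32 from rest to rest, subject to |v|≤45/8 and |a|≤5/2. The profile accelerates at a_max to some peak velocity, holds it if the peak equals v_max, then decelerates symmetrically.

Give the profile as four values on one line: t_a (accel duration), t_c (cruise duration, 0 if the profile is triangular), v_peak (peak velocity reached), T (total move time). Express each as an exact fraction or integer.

v_max²/a_max = (45/8)²/(5/2) = 405/32
5/32 < 405/32 ⇒ no cruise
v_peak = √(5/32·5/2) = √(25/64) = 5/8
t_a = (5/8)/(5/2) = 1/4; t_c = 0
T = 2·1/4 = 1/2

t_a=1/4 t_c=0 v_peak=5/8 T=1/2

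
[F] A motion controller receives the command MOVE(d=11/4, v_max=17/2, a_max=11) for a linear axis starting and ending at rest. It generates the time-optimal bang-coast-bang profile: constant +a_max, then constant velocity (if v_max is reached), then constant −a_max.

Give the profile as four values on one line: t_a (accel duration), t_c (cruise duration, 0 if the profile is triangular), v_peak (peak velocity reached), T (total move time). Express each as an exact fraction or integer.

t_a=1/2 t_c=0 v_peak=11/2 T=1

vₘ²/aₘ = (17/2)²/11 = 289/44
11/4 < 289/44 ⇒ no cruise
v_peak = √(11/4·11) = √(121/4) = 11/2
t_a = (11/2)/11 = 1/2; t_c = 0
T = 2·1/2 = 1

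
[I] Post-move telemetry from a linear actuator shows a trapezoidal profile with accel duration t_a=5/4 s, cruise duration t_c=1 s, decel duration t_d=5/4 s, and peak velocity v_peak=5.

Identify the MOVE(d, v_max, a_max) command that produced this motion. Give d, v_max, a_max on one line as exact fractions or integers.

a_max = 5/(5/4) = 4
d_a = ½·5·5/4 = 25/8; d_c = 5·1 = 5
d = 2·25/8 + 5 = 45/4
t_c = 1 > 0 so v_max = 5

d=45/4 v_max=5 a_max=4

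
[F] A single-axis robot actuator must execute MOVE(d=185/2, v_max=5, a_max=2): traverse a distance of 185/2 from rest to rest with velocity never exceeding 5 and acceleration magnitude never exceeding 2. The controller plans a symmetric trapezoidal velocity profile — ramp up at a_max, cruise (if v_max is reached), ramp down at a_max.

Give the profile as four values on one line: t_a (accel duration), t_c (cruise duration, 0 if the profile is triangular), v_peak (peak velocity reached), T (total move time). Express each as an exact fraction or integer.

t_a=5/2 t_c=16 v_peak=5 T=21

vₘ²/aₘ = 5²/2 = 25/2
185/2 ≥ 25/2 → trapezoidal
t_a = 5/2; v_peak = 5
d_cruise = 185/2 − 25/2 = 80; t_c = 80/5 = 16
T = 2·5/2 + 16 = 21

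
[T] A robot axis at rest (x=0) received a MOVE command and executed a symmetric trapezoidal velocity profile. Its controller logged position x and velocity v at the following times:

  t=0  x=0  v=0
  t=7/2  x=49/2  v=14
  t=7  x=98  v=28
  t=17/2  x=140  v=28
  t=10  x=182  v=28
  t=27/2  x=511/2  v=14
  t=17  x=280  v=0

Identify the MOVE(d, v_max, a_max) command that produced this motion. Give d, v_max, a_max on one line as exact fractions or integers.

final state: t=17, x=280, v=0 → d = 280
a_max = (14−0)/(7/2−0) = 4
max v = 28 over t∈[7,10] → v_max = 28
check: 28·(7+3) = 280 ✓

d=280 v_max=28 a_max=4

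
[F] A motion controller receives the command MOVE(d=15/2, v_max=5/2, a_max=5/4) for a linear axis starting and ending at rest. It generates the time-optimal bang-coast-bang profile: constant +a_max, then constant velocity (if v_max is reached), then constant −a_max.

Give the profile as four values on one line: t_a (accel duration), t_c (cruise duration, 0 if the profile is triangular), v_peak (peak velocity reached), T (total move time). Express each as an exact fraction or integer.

(v_max)²/a_max = (5/2)²/(5/4) = 5
15/2 ≥ 5 ⇒ cruise phase
t_a = (5/2)/(5/4) = 2; v_peak = 5/2
d_cruise = 15/2 − 5 = 5/2; t_c = (5/2)/(5/2) = 1
T = 2·2 + 1 = 5

t_a=2 t_c=1 v_peak=5/2 T=5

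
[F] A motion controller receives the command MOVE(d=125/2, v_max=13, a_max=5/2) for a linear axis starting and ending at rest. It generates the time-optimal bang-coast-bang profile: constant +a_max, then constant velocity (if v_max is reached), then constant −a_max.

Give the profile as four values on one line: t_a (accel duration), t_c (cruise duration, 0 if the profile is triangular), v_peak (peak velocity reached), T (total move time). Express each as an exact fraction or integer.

t_a=5 t_c=0 v_peak=25/2 T=10

(v_max)²/a_max = 13²/(5/2) = 338/5
125/2 < 338/5 ⇒ no cruise
v_peak = √(125/2·5/2) = √(625/4) = 25/2
t_a = (25/2)/(5/2) = 5; t_c = 0
T = 2·5 = 10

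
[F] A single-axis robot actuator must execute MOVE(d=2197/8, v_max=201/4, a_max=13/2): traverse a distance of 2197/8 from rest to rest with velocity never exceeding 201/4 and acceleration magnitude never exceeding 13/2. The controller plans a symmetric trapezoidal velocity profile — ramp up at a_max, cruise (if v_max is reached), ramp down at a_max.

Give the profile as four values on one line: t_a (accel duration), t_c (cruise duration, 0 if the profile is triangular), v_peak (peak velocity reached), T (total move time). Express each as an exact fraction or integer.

t_a=13/2 t_c=0 v_peak=169/4 T=13

vₘ²/aₘ = (201/4)²/(13/2) = 40401/104
2197/8 < 40401/104 ⇒ no cruise
v_peak = √(2197/8·13/2) = √(28561/16) = 169/4
t_a = (169/4)/(13/2) = 13/2; t_c = 0
T = 2·13/2 = 13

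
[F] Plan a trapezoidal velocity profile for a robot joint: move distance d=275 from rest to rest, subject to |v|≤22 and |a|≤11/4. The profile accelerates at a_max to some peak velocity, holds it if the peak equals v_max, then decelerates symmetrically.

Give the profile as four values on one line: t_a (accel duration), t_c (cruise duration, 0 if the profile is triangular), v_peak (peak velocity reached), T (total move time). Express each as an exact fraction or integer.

t_a=8 t_c=9/2 v_peak=22 T=41/2

(v_max)²/a_max = 22²/(11/4) = 176
275 ≥ 176 ⇒ cruise phase
t_a = 22/(11/4) = 8; v_peak = 22
d_cruise = 275 − 176 = 99; t_c = 99/22 = 9/2
T = 2·8 + 9/2 = 41/2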